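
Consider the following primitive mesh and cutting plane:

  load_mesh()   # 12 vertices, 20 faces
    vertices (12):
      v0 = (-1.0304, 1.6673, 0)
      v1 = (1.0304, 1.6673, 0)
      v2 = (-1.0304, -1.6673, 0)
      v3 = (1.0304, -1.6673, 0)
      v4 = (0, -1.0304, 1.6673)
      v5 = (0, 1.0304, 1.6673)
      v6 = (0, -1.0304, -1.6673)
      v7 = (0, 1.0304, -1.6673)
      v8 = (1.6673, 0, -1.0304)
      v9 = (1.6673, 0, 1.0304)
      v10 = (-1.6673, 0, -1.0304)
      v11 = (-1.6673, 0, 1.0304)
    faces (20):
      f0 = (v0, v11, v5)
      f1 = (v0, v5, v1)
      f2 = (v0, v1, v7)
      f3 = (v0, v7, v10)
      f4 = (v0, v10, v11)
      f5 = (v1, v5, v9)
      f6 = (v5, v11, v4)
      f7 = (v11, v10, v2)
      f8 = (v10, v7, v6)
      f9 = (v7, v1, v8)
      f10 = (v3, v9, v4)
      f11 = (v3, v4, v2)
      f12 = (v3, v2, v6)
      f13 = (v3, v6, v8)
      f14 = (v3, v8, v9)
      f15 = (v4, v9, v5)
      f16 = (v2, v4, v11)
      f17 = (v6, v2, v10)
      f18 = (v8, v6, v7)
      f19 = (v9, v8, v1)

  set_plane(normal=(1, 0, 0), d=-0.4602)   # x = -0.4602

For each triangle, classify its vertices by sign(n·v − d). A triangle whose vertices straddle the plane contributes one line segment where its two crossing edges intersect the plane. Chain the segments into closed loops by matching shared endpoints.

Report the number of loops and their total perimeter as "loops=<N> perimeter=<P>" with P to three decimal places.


Straddling triangles (10 of 20):
  (v0,v11,v5) [--+] → (-0.4602, 0.745994, 1.49151)–(-0.4602, 1.31485, 0.922646)  len=0.8045
  (v0,v5,v1) [-++] → (-0.4602, 1.31485, 0.922646)–(-0.4602, 1.6673, 0)  len=0.9877
  (v0,v1,v7) [-++] → (-0.4602, 1.6673, 0)–(-0.4602, 1.31485, -0.922646)  len=0.9877
  (v0,v7,v10) [-+-] → (-0.4602, 1.31485, -0.922646)–(-0.4602, 0.745994, -1.49151)  len=0.8045
  (v5,v11,v4) [+-+] → (-0.4602, 0.745994, 1.49151)–(-0.4602, -0.745994, 1.49151)  len=1.4920
  (v10,v7,v6) [-++] → (-0.4602, 0.745994, -1.49151)–(-0.4602, -0.745994, -1.49151)  len=1.4920
  (v3,v4,v2) [++-] → (-0.4602, -1.31485, 0.922646)–(-0.4602, -1.6673, 0)  len=0.9877
  (v3,v2,v6) [+-+] → (-0.4602, -1.6673, 0)–(-0.4602, -1.31485, -0.922646)  len=0.9877
  (v2,v4,v11) [-+-] → (-0.4602, -1.31485, 0.922646)–(-0.4602, -0.745994, 1.49151)  len=0.8045
  (v6,v2,v10) [+--] → (-0.4602, -1.31485, -0.922646)–(-0.4602, -0.745994, -1.49151)  len=0.8045

Chained into 1 loop(s):
  loop 1: 10 segments, perimeter = 10.1526
Total perimeter = 10.153

loops=1 perimeter=10.153


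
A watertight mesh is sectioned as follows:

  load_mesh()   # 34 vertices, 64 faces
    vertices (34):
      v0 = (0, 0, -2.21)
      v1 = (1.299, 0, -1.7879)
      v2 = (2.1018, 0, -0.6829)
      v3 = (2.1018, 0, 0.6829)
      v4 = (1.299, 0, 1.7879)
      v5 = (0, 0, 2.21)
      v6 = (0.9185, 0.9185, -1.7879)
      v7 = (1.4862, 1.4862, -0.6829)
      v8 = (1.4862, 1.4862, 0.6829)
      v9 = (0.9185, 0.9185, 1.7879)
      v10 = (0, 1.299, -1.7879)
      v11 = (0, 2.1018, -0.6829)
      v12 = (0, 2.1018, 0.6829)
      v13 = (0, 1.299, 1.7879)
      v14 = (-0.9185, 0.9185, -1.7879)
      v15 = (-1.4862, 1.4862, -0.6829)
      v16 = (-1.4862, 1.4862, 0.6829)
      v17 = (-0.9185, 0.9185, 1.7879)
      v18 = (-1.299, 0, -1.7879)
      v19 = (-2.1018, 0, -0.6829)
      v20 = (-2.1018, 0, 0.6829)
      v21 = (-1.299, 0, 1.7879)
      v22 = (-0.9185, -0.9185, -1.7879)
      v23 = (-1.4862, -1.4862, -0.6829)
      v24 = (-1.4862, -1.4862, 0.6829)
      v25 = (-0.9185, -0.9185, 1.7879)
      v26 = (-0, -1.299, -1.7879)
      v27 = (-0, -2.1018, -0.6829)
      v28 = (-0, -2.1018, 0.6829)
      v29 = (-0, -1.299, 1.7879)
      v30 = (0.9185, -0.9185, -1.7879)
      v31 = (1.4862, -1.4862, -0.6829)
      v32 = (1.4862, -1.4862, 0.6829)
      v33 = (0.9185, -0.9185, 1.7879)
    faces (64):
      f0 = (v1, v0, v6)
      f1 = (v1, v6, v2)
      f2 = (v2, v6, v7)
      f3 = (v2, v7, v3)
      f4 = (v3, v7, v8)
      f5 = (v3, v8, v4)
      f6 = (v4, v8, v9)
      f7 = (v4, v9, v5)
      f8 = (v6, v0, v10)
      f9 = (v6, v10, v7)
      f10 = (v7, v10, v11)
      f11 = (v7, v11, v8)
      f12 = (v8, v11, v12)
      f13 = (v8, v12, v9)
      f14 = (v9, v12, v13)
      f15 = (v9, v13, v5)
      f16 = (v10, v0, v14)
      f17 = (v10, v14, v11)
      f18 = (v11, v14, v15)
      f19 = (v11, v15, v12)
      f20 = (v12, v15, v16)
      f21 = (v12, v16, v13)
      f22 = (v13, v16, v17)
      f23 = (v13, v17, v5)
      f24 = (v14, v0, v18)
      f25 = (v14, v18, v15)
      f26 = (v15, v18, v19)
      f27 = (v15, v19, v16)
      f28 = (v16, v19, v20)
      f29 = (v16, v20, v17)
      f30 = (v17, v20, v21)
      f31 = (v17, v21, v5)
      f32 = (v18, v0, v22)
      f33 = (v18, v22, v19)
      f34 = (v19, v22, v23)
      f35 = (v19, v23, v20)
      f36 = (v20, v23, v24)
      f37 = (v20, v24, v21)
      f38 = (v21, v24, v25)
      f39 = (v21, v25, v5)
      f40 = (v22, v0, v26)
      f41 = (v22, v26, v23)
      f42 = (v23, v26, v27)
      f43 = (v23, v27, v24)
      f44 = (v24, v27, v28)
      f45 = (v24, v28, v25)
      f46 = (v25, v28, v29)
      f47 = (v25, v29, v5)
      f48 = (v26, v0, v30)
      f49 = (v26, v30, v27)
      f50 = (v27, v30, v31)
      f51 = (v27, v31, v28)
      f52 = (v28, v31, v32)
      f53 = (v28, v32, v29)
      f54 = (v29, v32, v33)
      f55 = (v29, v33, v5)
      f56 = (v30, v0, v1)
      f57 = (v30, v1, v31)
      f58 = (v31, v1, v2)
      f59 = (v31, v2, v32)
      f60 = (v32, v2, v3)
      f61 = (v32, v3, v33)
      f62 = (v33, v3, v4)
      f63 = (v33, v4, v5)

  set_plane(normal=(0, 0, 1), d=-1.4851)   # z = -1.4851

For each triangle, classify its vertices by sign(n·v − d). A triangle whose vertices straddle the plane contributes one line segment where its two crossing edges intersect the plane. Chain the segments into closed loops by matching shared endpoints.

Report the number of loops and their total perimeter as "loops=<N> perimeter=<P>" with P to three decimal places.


Straddling triangles (16 of 64):
  (v1,v6,v2) [--+] → (1.24276, 0.666806, -1.4851)–(1.51899, 0, -1.4851)  len=0.7218
  (v2,v6,v7) [+-+] → (1.24276, 0.666806, -1.4851)–(1.07407, 1.07407, -1.4851)  len=0.4408
  (v6,v10,v7) [--+] → (0.407259, 1.3503, -1.4851)–(1.07407, 1.07407, -1.4851)  len=0.7218
  (v7,v10,v11) [+-+] → (0.407259, 1.3503, -1.4851)–(0, 1.51899, -1.4851)  len=0.4408
  (v10,v14,v11) [--+] → (-0.666806, 1.24276, -1.4851)–(0, 1.51899, -1.4851)  len=0.7218
  (v11,v14,v15) [+-+] → (-0.666806, 1.24276, -1.4851)–(-1.07407, 1.07407, -1.4851)  len=0.4408
  (v14,v18,v15) [--+] → (-1.3503, 0.407259, -1.4851)–(-1.07407, 1.07407, -1.4851)  len=0.7218
  (v15,v18,v19) [+-+] → (-1.3503, 0.407259, -1.4851)–(-1.51899, 0, -1.4851)  len=0.4408
  (v18,v22,v19) [--+] → (-1.24276, -0.666806, -1.4851)–(-1.51899, 0, -1.4851)  len=0.7218
  (v19,v22,v23) [+-+] → (-1.24276, -0.666806, -1.4851)–(-1.07407, -1.07407, -1.4851)  len=0.4408
  (v22,v26,v23) [--+] → (-0.407259, -1.3503, -1.4851)–(-1.07407, -1.07407, -1.4851)  len=0.7218
  (v23,v26,v27) [+-+] → (-0.407259, -1.3503, -1.4851)–(0, -1.51899, -1.4851)  len=0.4408
  (v26,v30,v27) [--+] → (0.666806, -1.24276, -1.4851)–(0, -1.51899, -1.4851)  len=0.7218
  (v27,v30,v31) [+-+] → (0.666806, -1.24276, -1.4851)–(1.07407, -1.07407, -1.4851)  len=0.4408
  (v30,v1,v31) [--+] → (1.3503, -0.407259, -1.4851)–(1.07407, -1.07407, -1.4851)  len=0.7218
  (v31,v1,v2) [+-+] → (1.3503, -0.407259, -1.4851)–(1.51899, 0, -1.4851)  len=0.4408

Chained into 1 loop(s):
  loop 1: 16 segments, perimeter = 9.3006
Total perimeter = 9.301

loops=1 perimeter=9.301


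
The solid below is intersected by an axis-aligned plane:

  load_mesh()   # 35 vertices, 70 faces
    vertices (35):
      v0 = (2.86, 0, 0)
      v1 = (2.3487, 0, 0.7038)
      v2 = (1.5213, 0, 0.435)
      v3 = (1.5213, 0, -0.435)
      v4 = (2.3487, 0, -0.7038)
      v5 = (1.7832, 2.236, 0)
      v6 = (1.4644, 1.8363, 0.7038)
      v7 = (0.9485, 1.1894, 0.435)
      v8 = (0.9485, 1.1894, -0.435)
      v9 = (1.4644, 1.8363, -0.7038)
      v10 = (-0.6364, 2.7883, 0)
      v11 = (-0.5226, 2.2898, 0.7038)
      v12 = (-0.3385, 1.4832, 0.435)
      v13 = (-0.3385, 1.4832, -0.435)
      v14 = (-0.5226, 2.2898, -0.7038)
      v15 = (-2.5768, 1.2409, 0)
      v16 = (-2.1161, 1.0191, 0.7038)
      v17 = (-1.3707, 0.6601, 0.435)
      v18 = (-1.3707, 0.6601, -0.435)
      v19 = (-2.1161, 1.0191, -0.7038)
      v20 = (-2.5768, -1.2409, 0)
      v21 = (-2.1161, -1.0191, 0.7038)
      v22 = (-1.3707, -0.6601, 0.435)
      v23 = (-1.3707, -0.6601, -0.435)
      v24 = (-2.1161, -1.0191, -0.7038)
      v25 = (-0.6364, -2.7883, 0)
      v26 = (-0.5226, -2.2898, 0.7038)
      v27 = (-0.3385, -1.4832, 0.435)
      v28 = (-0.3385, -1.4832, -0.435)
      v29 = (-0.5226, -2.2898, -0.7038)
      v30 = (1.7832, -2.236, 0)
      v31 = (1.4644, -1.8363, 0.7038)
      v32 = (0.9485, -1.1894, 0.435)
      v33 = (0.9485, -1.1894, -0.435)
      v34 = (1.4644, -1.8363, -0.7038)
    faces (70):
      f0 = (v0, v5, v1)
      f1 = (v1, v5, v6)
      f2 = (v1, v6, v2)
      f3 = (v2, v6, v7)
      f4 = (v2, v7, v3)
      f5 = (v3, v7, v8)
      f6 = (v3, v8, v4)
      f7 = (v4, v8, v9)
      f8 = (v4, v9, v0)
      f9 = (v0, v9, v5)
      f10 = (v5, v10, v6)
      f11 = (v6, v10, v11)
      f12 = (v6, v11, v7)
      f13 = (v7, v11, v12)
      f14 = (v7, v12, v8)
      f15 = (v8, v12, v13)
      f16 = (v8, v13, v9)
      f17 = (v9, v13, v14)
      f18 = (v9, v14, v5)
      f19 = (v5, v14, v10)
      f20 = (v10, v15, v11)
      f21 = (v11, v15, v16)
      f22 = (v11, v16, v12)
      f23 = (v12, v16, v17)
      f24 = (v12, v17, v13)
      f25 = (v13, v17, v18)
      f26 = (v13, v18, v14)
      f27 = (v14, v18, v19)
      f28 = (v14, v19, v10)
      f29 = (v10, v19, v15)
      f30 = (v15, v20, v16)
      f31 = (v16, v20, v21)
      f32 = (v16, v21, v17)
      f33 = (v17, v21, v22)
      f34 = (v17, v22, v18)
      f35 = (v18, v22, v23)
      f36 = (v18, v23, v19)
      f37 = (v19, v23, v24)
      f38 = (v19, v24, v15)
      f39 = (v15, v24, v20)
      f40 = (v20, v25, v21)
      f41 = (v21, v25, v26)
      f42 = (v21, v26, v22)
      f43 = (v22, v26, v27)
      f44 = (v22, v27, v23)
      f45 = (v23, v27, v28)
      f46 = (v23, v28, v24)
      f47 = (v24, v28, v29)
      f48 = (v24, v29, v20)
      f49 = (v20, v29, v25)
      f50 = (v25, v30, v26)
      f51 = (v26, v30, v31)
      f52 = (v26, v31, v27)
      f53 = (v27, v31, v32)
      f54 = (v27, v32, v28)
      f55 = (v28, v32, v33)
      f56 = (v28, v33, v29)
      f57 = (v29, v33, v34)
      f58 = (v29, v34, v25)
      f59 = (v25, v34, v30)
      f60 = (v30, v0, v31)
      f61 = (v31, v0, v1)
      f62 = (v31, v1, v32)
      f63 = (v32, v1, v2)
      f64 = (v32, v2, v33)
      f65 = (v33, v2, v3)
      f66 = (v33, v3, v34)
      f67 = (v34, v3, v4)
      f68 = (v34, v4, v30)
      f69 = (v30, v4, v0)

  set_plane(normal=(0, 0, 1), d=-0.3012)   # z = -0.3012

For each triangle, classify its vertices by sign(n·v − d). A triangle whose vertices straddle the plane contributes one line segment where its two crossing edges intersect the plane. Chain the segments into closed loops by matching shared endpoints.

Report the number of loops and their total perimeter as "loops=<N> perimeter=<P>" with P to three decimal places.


loops=2 perimeter=25.285

Straddling triangles (28 of 70):
  (v2,v7,v3) [++-] → (1.43321, 0.182922, -0.3012)–(1.5213, 0, -0.3012)  len=0.2030
  (v3,v7,v8) [-+-] → (1.43321, 0.182922, -0.3012)–(0.9485, 1.1894, -0.3012)  len=1.1171
  (v4,v9,v0) [--+] → (2.26274, 0.785868, -0.3012)–(2.64118, 0, -0.3012)  len=0.8722
  (v0,v9,v5) [+-+] → (2.26274, 0.785868, -0.3012)–(1.64677, 2.06494, -0.3012)  len=1.4197
  (v7,v12,v8) [++-] → (0.750568, 1.23458, -0.3012)–(0.9485, 1.1894, -0.3012)  len=0.2030
  (v8,v12,v13) [-+-] → (0.750568, 1.23458, -0.3012)–(-0.3385, 1.4832, -0.3012)  len=1.1171
  (v9,v14,v5) [--+] → (0.796404, 2.25902, -0.3012)–(1.64677, 2.06494, -0.3012)  len=0.8722
  (v5,v14,v10) [+-+] → (0.796404, 2.25902, -0.3012)–(-0.587698, 2.57496, -0.3012)  len=1.4197
  (v12,v17,v13) [++-] → (-0.497245, 1.35661, -0.3012)–(-0.3385, 1.4832, -0.3012)  len=0.2030
  (v13,v17,v18) [-+-] → (-0.497245, 1.35661, -0.3012)–(-1.3707, 0.6601, -0.3012)  len=1.1172
  (v14,v19,v10) [--+] → (-1.26966, 2.03115, -0.3012)–(-0.587698, 2.57496, -0.3012)  len=0.8722
  (v10,v19,v15) [+-+] → (-1.26966, 2.03115, -0.3012)–(-2.37964, 1.14598, -0.3012)  len=1.4197
  (v17,v22,v18) [++-] → (-1.3707, 0.457062, -0.3012)–(-1.3707, 0.6601, -0.3012)  len=0.2030
  (v18,v22,v23) [-+-] → (-1.3707, 0.457062, -0.3012)–(-1.3707, -0.6601, -0.3012)  len=1.1172
  (v19,v24,v15) [--+] → (-2.37964, 0.273705, -0.3012)–(-2.37964, 1.14598, -0.3012)  len=0.8723
  (v15,v24,v20) [+-+] → (-2.37964, 0.273705, -0.3012)–(-2.37964, -1.14598, -0.3012)  len=1.4197
  (v22,v27,v23) [++-] → (-1.21195, -0.786687, -0.3012)–(-1.3707, -0.6601, -0.3012)  len=0.2030
  (v23,v27,v28) [-+-] → (-1.21195, -0.786687, -0.3012)–(-0.3385, -1.4832, -0.3012)  len=1.1172
  (v24,v29,v20) [--+] → (-1.69768, -1.68979, -0.3012)–(-2.37964, -1.14598, -0.3012)  len=0.8722
  (v20,v29,v25) [+-+] → (-1.69768, -1.68979, -0.3012)–(-0.587698, -2.57496, -0.3012)  len=1.4197
  (v27,v32,v28) [++-] → (-0.140568, -1.43802, -0.3012)–(-0.3385, -1.4832, -0.3012)  len=0.2030
  (v28,v32,v33) [-+-] → (-0.140568, -1.43802, -0.3012)–(0.9485, -1.1894, -0.3012)  len=1.1171
  (v29,v34,v25) [--+] → (0.262664, -2.38088, -0.3012)–(-0.587698, -2.57496, -0.3012)  len=0.8722
  (v25,v34,v30) [+-+] → (0.262664, -2.38088, -0.3012)–(1.64677, -2.06494, -0.3012)  len=1.4197
  (v32,v2,v33) [++-] → (1.03659, -1.00648, -0.3012)–(0.9485, -1.1894, -0.3012)  len=0.2030
  (v33,v2,v3) [-+-] → (1.03659, -1.00648, -0.3012)–(1.5213, 0, -0.3012)  len=1.1171
  (v34,v4,v30) [--+] → (2.02521, -1.27908, -0.3012)–(1.64677, -2.06494, -0.3012)  len=0.8722
  (v30,v4,v0) [+-+] → (2.02521, -1.27908, -0.3012)–(2.64118, 0, -0.3012)  len=1.4197

Chained into 2 loop(s):
  loop 1: 14 segments, perimeter = 9.2411
  loop 2: 14 segments, perimeter = 16.0435
Total perimeter = 25.285


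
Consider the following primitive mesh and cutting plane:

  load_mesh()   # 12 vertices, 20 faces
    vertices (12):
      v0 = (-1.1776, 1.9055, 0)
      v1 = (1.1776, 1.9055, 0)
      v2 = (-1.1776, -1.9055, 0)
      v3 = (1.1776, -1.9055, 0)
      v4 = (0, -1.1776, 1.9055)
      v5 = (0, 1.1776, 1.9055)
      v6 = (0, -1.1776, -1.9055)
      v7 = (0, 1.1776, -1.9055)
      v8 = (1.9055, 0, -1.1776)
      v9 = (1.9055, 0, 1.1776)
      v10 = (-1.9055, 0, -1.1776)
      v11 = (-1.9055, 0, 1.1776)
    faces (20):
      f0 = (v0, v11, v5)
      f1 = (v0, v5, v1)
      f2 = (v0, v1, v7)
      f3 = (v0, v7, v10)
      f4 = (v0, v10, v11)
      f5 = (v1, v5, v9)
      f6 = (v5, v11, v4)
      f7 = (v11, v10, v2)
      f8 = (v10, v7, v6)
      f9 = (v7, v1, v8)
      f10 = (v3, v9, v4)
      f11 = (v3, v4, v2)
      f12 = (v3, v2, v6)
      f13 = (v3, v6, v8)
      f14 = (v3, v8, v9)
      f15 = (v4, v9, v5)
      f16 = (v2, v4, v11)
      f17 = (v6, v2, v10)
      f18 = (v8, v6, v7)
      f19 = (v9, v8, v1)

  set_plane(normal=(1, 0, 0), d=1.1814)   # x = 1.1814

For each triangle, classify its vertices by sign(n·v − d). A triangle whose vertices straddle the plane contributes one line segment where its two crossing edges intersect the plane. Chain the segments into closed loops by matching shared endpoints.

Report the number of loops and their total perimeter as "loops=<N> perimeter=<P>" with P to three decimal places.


Straddling triangles (8 of 20):
  (v1,v5,v9) [--+] → (1.1814, 0.447494, 1.45421)–(1.1814, 1.89555, 0.00614766)  len=2.0479
  (v7,v1,v8) [--+] → (1.1814, 1.89555, -0.00614766)–(1.1814, 0.447494, -1.45421)  len=2.0479
  (v3,v9,v4) [-+-] → (1.1814, -1.89555, 0.00614766)–(1.1814, -0.447494, 1.45421)  len=2.0479
  (v3,v6,v8) [--+] → (1.1814, -0.447494, -1.45421)–(1.1814, -1.89555, -0.00614766)  len=2.0479
  (v3,v8,v9) [-++] → (1.1814, -1.89555, -0.00614766)–(1.1814, -1.89555, 0.00614766)  len=0.0123
  (v4,v9,v5) [-+-] → (1.1814, -0.447494, 1.45421)–(1.1814, 0.447494, 1.45421)  len=0.8950
  (v8,v6,v7) [+--] → (1.1814, -0.447494, -1.45421)–(1.1814, 0.447494, -1.45421)  len=0.8950
  (v9,v8,v1) [++-] → (1.1814, 1.89555, -0.00614766)–(1.1814, 1.89555, 0.00614766)  len=0.0123

Chained into 1 loop(s):
  loop 1: 8 segments, perimeter = 10.0060
Total perimeter = 10.006

loops=1 perimeter=10.006


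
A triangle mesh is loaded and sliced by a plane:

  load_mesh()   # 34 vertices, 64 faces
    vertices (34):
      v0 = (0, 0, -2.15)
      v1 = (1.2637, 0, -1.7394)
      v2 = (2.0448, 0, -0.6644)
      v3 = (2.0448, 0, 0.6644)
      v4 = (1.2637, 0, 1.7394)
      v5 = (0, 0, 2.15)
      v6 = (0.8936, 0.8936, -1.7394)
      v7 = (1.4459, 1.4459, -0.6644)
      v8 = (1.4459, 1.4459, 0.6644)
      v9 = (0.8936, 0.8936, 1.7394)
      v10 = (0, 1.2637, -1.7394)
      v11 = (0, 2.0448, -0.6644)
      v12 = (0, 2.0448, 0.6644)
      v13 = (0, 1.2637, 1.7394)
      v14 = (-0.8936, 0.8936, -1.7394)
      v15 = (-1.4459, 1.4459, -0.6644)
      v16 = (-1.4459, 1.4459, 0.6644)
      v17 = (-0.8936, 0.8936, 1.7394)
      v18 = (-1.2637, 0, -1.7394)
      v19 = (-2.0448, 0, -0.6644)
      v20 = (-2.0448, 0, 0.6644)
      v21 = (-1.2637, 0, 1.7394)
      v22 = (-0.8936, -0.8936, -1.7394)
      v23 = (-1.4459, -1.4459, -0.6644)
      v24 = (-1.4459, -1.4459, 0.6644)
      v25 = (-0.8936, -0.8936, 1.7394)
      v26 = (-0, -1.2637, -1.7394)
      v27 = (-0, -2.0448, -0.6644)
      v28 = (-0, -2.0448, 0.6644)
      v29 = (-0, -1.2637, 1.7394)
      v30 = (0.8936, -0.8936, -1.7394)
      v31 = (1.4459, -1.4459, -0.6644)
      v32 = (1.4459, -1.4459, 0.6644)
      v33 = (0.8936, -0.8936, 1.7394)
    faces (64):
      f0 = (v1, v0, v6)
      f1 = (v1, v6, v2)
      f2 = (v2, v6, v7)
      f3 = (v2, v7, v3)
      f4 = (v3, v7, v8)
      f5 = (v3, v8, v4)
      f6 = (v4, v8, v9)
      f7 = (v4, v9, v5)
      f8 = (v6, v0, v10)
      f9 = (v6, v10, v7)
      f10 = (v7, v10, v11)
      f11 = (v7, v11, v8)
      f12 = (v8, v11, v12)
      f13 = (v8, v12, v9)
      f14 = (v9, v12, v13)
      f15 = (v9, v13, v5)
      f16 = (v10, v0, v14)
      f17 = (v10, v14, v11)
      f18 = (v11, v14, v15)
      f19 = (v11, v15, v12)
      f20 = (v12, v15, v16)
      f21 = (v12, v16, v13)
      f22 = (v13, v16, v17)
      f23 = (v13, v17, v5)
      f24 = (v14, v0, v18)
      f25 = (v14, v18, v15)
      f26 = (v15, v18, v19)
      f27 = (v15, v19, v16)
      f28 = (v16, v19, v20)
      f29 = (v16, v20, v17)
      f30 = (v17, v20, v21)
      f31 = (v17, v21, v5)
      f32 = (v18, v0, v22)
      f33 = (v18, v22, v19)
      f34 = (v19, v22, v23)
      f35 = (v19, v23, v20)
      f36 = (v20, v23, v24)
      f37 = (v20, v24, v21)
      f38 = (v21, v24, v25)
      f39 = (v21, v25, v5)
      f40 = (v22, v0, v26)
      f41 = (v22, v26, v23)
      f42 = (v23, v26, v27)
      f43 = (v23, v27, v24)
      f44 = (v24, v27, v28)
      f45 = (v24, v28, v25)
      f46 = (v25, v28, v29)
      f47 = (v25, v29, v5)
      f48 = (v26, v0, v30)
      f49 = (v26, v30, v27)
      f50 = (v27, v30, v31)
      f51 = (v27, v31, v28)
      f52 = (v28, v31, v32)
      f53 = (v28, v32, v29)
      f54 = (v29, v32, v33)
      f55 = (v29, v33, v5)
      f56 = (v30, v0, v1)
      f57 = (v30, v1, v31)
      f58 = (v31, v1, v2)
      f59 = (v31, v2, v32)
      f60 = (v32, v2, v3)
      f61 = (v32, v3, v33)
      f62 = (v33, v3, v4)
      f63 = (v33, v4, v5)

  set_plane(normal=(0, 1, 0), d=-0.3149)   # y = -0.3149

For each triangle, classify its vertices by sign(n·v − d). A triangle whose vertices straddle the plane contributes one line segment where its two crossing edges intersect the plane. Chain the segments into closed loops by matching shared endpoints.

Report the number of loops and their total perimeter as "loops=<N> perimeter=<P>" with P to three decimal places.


Straddling triangles (20 of 64):
  (v18,v0,v22) [++-] → (-0.3149, -0.3149, -2.00531)–(-1.13328, -0.3149, -1.7394)  len=0.8605
  (v18,v22,v19) [+-+] → (-1.13328, -0.3149, -1.7394)–(-1.63912, -0.3149, -1.04322)  len=0.8605
  (v19,v22,v23) [+--] → (-1.63912, -0.3149, -1.04322)–(-1.91437, -0.3149, -0.6644)  len=0.4683
  (v19,v23,v20) [+-+] → (-1.91437, -0.3149, -0.6644)–(-1.91437, -0.3149, 0.375003)  len=1.0394
  (v20,v23,v24) [+--] → (-1.91437, -0.3149, 0.375003)–(-1.91437, -0.3149, 0.6644)  len=0.2894
  (v20,v24,v21) [+-+] → (-1.91437, -0.3149, 0.6644)–(-1.30338, -0.3149, 1.50528)  len=1.0394
  (v21,v24,v25) [+--] → (-1.30338, -0.3149, 1.50528)–(-1.13328, -0.3149, 1.7394)  len=0.2894
  (v21,v25,v5) [+-+] → (-1.13328, -0.3149, 1.7394)–(-0.3149, -0.3149, 2.00531)  len=0.8605
  (v22,v0,v26) [-+-] → (-0.3149, -0.3149, -2.00531)–(0, -0.3149, -2.04768)  len=0.3177
  (v25,v29,v5) [--+] → (0, -0.3149, 2.04768)–(-0.3149, -0.3149, 2.00531)  len=0.3177
  (v26,v0,v30) [-+-] → (0, -0.3149, -2.04768)–(0.3149, -0.3149, -2.00531)  len=0.3177
  (v29,v33,v5) [--+] → (0.3149, -0.3149, 2.00531)–(0, -0.3149, 2.04768)  len=0.3177
  (v30,v0,v1) [-++] → (0.3149, -0.3149, -2.00531)–(1.13328, -0.3149, -1.7394)  len=0.8605
  (v30,v1,v31) [-+-] → (1.13328, -0.3149, -1.7394)–(1.30338, -0.3149, -1.50528)  len=0.2894
  (v31,v1,v2) [-++] → (1.30338, -0.3149, -1.50528)–(1.91437, -0.3149, -0.6644)  len=1.0394
  (v31,v2,v32) [-+-] → (1.91437, -0.3149, -0.6644)–(1.91437, -0.3149, -0.375003)  len=0.2894
  (v32,v2,v3) [-++] → (1.91437, -0.3149, -0.375003)–(1.91437, -0.3149, 0.6644)  len=1.0394
  (v32,v3,v33) [-+-] → (1.91437, -0.3149, 0.6644)–(1.63912, -0.3149, 1.04322)  len=0.4683
  (v33,v3,v4) [-++] → (1.63912, -0.3149, 1.04322)–(1.13328, -0.3149, 1.7394)  len=0.8605
  (v33,v4,v5) [-++] → (1.13328, -0.3149, 1.7394)–(0.3149, -0.3149, 2.00531)  len=0.8605

Chained into 1 loop(s):
  loop 1: 20 segments, perimeter = 12.6858
Total perimeter = 12.686

loops=1 perimeter=12.686


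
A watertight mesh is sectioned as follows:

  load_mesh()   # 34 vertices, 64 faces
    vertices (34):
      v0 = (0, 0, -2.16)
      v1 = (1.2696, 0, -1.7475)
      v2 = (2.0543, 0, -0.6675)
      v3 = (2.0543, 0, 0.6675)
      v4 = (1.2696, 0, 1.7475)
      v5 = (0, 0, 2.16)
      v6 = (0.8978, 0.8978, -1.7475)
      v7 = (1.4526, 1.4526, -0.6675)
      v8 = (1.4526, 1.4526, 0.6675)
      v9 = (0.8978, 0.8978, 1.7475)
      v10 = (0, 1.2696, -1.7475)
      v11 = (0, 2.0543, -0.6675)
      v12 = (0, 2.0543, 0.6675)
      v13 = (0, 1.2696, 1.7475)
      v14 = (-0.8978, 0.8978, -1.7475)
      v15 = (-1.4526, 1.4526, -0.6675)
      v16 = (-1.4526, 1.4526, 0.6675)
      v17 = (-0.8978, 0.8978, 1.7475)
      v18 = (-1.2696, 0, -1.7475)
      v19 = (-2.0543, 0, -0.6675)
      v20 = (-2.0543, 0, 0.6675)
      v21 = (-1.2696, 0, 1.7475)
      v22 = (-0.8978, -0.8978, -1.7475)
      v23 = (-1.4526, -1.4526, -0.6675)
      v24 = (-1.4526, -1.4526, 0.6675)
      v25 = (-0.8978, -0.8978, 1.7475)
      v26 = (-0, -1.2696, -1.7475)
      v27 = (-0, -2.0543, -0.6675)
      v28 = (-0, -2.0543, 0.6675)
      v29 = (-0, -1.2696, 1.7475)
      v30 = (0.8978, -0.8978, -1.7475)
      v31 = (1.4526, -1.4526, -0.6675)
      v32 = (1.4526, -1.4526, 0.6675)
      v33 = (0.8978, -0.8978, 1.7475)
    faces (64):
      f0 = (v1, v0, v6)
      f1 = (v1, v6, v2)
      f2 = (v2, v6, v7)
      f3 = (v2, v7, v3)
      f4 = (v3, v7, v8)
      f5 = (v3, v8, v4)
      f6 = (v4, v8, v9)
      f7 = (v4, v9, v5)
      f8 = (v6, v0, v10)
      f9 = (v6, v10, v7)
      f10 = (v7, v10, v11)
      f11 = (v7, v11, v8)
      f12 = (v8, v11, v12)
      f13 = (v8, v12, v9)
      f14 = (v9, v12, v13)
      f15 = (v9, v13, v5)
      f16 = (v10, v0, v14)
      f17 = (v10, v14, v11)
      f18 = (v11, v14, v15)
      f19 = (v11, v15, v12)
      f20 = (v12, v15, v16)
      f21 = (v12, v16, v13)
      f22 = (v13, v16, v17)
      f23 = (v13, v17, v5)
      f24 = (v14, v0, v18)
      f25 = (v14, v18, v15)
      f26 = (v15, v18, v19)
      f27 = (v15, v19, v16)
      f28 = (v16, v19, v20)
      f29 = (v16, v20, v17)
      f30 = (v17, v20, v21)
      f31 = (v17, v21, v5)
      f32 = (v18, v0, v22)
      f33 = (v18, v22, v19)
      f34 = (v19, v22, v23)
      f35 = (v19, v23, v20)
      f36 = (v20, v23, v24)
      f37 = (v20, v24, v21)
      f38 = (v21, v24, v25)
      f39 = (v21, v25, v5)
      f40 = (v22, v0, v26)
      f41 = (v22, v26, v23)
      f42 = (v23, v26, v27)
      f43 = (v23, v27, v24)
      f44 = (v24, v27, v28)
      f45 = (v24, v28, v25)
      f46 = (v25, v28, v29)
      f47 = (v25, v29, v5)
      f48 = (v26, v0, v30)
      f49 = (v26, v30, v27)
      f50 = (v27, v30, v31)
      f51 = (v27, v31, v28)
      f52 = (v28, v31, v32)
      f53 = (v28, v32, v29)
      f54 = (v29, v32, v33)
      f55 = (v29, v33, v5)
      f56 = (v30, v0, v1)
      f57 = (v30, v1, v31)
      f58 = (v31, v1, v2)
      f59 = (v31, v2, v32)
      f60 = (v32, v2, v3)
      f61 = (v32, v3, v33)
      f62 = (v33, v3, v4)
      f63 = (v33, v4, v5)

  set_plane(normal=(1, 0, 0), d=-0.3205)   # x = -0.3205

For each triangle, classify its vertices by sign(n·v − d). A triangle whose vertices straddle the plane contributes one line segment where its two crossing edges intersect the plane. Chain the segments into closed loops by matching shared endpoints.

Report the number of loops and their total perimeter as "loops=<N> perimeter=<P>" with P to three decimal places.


Straddling triangles (20 of 64):
  (v10,v0,v14) [++-] → (-0.3205, 0.3205, -2.01274)–(-0.3205, 1.13687, -1.7475)  len=0.8584
  (v10,v14,v11) [+-+] → (-0.3205, 1.13687, -1.7475)–(-0.3205, 1.64145, -1.05304)  len=0.8584
  (v11,v14,v15) [+--] → (-0.3205, 1.64145, -1.05304)–(-0.3205, 1.92154, -0.6675)  len=0.4765
  (v11,v15,v12) [+-+] → (-0.3205, 1.92154, -0.6675)–(-0.3205, 1.92154, 0.372947)  len=1.0404
  (v12,v15,v16) [+--] → (-0.3205, 1.92154, 0.372947)–(-0.3205, 1.92154, 0.6675)  len=0.2946
  (v12,v16,v13) [+-+] → (-0.3205, 1.92154, 0.6675)–(-0.3205, 1.30998, 1.50921)  len=1.0404
  (v13,v16,v17) [+--] → (-0.3205, 1.30998, 1.50921)–(-0.3205, 1.13687, 1.7475)  len=0.2945
  (v13,v17,v5) [+-+] → (-0.3205, 1.13687, 1.7475)–(-0.3205, 0.3205, 2.01274)  len=0.8584
  (v14,v0,v18) [-+-] → (-0.3205, 0.3205, -2.01274)–(-0.3205, 0, -2.05587)  len=0.3234
  (v17,v21,v5) [--+] → (-0.3205, 0, 2.05587)–(-0.3205, 0.3205, 2.01274)  len=0.3234
  (v18,v0,v22) [-+-] → (-0.3205, 0, -2.05587)–(-0.3205, -0.3205, -2.01274)  len=0.3234
  (v21,v25,v5) [--+] → (-0.3205, -0.3205, 2.01274)–(-0.3205, 0, 2.05587)  len=0.3234
  (v22,v0,v26) [-++] → (-0.3205, -0.3205, -2.01274)–(-0.3205, -1.13687, -1.7475)  len=0.8584
  (v22,v26,v23) [-+-] → (-0.3205, -1.13687, -1.7475)–(-0.3205, -1.30998, -1.50921)  len=0.2945
  (v23,v26,v27) [-++] → (-0.3205, -1.30998, -1.50921)–(-0.3205, -1.92154, -0.6675)  len=1.0404
  (v23,v27,v24) [-+-] → (-0.3205, -1.92154, -0.6675)–(-0.3205, -1.92154, -0.372947)  len=0.2946
  (v24,v27,v28) [-++] → (-0.3205, -1.92154, -0.372947)–(-0.3205, -1.92154, 0.6675)  len=1.0404
  (v24,v28,v25) [-+-] → (-0.3205, -1.92154, 0.6675)–(-0.3205, -1.64145, 1.05304)  len=0.4765
  (v25,v28,v29) [-++] → (-0.3205, -1.64145, 1.05304)–(-0.3205, -1.13687, 1.7475)  len=0.8584
  (v25,v29,v5) [-++] → (-0.3205, -1.13687, 1.7475)–(-0.3205, -0.3205, 2.01274)  len=0.8584

Chained into 1 loop(s):
  loop 1: 20 segments, perimeter = 12.7369
Total perimeter = 12.737

loops=1 perimeter=12.737


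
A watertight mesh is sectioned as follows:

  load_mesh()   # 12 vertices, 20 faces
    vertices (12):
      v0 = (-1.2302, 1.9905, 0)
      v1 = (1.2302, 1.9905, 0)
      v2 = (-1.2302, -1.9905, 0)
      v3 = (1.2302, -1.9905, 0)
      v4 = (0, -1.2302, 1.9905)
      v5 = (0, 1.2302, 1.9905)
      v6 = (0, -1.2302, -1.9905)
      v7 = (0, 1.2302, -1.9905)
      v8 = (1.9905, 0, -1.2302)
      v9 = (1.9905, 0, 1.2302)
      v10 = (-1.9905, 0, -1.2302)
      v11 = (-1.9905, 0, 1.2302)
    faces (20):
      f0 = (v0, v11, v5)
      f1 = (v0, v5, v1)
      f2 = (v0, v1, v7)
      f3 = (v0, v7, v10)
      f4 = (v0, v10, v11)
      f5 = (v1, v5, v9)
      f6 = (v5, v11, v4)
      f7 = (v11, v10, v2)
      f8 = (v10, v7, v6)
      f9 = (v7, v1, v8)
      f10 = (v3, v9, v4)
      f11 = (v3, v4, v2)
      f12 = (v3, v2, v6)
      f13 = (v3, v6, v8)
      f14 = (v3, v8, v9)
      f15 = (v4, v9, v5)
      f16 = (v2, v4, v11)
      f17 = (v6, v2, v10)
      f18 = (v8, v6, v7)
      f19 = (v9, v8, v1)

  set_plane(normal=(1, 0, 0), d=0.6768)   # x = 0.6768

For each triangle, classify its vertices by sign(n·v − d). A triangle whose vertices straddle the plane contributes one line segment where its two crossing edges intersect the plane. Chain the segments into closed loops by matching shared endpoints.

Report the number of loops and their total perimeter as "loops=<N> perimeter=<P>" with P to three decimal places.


Straddling triangles (10 of 20):
  (v0,v5,v1) [--+] → (0.6768, 1.64848, 0.895418)–(0.6768, 1.9905, 0)  len=0.9585
  (v0,v1,v7) [-+-] → (0.6768, 1.9905, 0)–(0.6768, 1.64848, -0.895418)  len=0.9585
  (v1,v5,v9) [+-+] → (0.6768, 1.64848, 0.895418)–(0.6768, 0.811913, 1.73199)  len=1.1831
  (v7,v1,v8) [-++] → (0.6768, 1.64848, -0.895418)–(0.6768, 0.811913, -1.73199)  len=1.1831
  (v3,v9,v4) [++-] → (0.6768, -0.811913, 1.73199)–(0.6768, -1.64848, 0.895418)  len=1.1831
  (v3,v4,v2) [+--] → (0.6768, -1.64848, 0.895418)–(0.6768, -1.9905, 0)  len=0.9585
  (v3,v2,v6) [+--] → (0.6768, -1.9905, 0)–(0.6768, -1.64848, -0.895418)  len=0.9585
  (v3,v6,v8) [+-+] → (0.6768, -1.64848, -0.895418)–(0.6768, -0.811913, -1.73199)  len=1.1831
  (v4,v9,v5) [-+-] → (0.6768, -0.811913, 1.73199)–(0.6768, 0.811913, 1.73199)  len=1.6238
  (v8,v6,v7) [+--] → (0.6768, -0.811913, -1.73199)–(0.6768, 0.811913, -1.73199)  len=1.6238

Chained into 1 loop(s):
  loop 1: 10 segments, perimeter = 11.8141
Total perimeter = 11.814

loops=1 perimeter=11.814


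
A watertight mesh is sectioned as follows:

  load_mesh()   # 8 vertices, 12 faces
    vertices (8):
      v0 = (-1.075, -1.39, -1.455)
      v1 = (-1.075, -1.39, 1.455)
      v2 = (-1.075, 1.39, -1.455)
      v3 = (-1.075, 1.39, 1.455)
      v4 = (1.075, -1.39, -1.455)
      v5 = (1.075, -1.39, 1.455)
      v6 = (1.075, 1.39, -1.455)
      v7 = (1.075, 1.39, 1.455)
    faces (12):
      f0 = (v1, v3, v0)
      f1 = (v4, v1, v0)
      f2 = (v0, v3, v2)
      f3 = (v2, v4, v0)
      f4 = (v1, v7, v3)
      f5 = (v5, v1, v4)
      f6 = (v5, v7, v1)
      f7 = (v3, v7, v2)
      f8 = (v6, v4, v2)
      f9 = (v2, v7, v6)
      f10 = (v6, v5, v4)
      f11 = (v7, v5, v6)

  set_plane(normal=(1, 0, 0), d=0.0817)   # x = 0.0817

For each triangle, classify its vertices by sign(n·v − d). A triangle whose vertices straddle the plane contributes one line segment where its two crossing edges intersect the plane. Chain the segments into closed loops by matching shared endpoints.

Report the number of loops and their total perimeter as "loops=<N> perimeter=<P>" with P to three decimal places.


loops=1 perimeter=11.380

Straddling triangles (8 of 12):
  (v4,v1,v0) [+--] → (0.0817, -1.39, -0.11058)–(0.0817, -1.39, -1.455)  len=1.3444
  (v2,v4,v0) [-+-] → (0.0817, -0.10564, -1.455)–(0.0817, -1.39, -1.455)  len=1.2844
  (v1,v7,v3) [-+-] → (0.0817, 0.10564, 1.455)–(0.0817, 1.39, 1.455)  len=1.2844
  (v5,v1,v4) [+-+] → (0.0817, -1.39, 1.455)–(0.0817, -1.39, -0.11058)  len=1.5656
  (v5,v7,v1) [++-] → (0.0817, 0.10564, 1.455)–(0.0817, -1.39, 1.455)  len=1.4956
  (v3,v7,v2) [-+-] → (0.0817, 1.39, 1.455)–(0.0817, 1.39, 0.11058)  len=1.3444
  (v6,v4,v2) [++-] → (0.0817, -0.10564, -1.455)–(0.0817, 1.39, -1.455)  len=1.4956
  (v2,v7,v6) [-++] → (0.0817, 1.39, 0.11058)–(0.0817, 1.39, -1.455)  len=1.5656

Chained into 1 loop(s):
  loop 1: 8 segments, perimeter = 11.3800
Total perimeter = 11.380


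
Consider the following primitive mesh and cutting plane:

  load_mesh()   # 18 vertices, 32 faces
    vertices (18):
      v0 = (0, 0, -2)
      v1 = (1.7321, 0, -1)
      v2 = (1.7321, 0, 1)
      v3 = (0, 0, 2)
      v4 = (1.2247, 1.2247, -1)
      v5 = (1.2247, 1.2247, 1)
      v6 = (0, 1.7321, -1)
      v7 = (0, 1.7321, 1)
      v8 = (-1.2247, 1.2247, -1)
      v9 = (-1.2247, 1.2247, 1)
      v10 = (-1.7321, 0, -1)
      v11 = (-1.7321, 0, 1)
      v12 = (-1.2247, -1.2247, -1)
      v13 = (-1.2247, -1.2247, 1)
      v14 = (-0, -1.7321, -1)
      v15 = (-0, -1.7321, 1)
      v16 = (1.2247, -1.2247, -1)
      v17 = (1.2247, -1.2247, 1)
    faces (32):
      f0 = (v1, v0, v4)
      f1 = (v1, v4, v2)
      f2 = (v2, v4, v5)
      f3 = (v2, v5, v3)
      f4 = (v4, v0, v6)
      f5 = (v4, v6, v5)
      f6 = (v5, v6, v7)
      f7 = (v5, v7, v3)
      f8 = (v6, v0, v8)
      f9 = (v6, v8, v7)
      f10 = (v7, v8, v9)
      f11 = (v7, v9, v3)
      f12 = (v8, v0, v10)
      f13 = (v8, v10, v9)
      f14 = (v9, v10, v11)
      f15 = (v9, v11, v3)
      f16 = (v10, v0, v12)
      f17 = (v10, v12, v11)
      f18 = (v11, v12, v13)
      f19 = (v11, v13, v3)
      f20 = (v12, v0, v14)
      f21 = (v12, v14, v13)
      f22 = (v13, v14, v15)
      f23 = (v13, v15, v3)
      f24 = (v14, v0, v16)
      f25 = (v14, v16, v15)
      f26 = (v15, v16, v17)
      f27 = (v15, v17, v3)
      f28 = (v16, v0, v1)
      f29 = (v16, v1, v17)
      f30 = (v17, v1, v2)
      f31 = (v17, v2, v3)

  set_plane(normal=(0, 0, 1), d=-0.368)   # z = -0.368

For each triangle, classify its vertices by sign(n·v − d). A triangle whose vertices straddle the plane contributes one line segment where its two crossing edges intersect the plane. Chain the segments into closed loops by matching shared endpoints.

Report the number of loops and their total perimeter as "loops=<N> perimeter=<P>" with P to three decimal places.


Straddling triangles (16 of 32):
  (v1,v4,v2) [--+] → (1.38504, 0.837695, -0.368)–(1.7321, 0, -0.368)  len=0.9067
  (v2,v4,v5) [+-+] → (1.38504, 0.837695, -0.368)–(1.2247, 1.2247, -0.368)  len=0.4189
  (v4,v6,v5) [--+] → (0.387005, 1.57176, -0.368)–(1.2247, 1.2247, -0.368)  len=0.9067
  (v5,v6,v7) [+-+] → (0.387005, 1.57176, -0.368)–(0, 1.7321, -0.368)  len=0.4189
  (v6,v8,v7) [--+] → (-0.837695, 1.38504, -0.368)–(0, 1.7321, -0.368)  len=0.9067
  (v7,v8,v9) [+-+] → (-0.837695, 1.38504, -0.368)–(-1.2247, 1.2247, -0.368)  len=0.4189
  (v8,v10,v9) [--+] → (-1.57176, 0.387005, -0.368)–(-1.2247, 1.2247, -0.368)  len=0.9067
  (v9,v10,v11) [+-+] → (-1.57176, 0.387005, -0.368)–(-1.7321, 0, -0.368)  len=0.4189
  (v10,v12,v11) [--+] → (-1.38504, -0.837695, -0.368)–(-1.7321, 0, -0.368)  len=0.9067
  (v11,v12,v13) [+-+] → (-1.38504, -0.837695, -0.368)–(-1.2247, -1.2247, -0.368)  len=0.4189
  (v12,v14,v13) [--+] → (-0.387005, -1.57176, -0.368)–(-1.2247, -1.2247, -0.368)  len=0.9067
  (v13,v14,v15) [+-+] → (-0.387005, -1.57176, -0.368)–(0, -1.7321, -0.368)  len=0.4189
  (v14,v16,v15) [--+] → (0.837695, -1.38504, -0.368)–(0, -1.7321, -0.368)  len=0.9067
  (v15,v16,v17) [+-+] → (0.837695, -1.38504, -0.368)–(1.2247, -1.2247, -0.368)  len=0.4189
  (v16,v1,v17) [--+] → (1.57176, -0.387005, -0.368)–(1.2247, -1.2247, -0.368)  len=0.9067
  (v17,v1,v2) [+-+] → (1.57176, -0.387005, -0.368)–(1.7321, 0, -0.368)  len=0.4189

Chained into 1 loop(s):
  loop 1: 16 segments, perimeter = 10.6052
Total perimeter = 10.605

loops=1 perimeter=10.605


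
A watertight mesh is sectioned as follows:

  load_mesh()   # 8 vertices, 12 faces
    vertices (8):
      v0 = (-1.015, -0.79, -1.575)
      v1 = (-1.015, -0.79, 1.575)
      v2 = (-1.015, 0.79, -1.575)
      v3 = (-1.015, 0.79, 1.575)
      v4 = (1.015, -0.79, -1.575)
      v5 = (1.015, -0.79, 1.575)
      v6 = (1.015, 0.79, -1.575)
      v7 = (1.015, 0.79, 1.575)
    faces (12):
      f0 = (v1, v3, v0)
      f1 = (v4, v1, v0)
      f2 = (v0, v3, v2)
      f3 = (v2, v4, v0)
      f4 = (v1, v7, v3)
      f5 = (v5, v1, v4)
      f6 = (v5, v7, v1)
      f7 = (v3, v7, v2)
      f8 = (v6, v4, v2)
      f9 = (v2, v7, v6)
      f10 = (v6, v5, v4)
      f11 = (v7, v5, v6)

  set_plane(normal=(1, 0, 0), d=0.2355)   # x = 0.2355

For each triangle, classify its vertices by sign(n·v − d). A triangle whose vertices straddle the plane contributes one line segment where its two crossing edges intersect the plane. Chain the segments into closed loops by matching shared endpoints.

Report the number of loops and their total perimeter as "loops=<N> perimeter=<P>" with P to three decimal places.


Straddling triangles (8 of 12):
  (v4,v1,v0) [+--] → (0.2355, -0.79, -0.365431)–(0.2355, -0.79, -1.575)  len=1.2096
  (v2,v4,v0) [-+-] → (0.2355, -0.183296, -1.575)–(0.2355, -0.79, -1.575)  len=0.6067
  (v1,v7,v3) [-+-] → (0.2355, 0.183296, 1.575)–(0.2355, 0.79, 1.575)  len=0.6067
  (v5,v1,v4) [+-+] → (0.2355, -0.79, 1.575)–(0.2355, -0.79, -0.365431)  len=1.9404
  (v5,v7,v1) [++-] → (0.2355, 0.183296, 1.575)–(0.2355, -0.79, 1.575)  len=0.9733
  (v3,v7,v2) [-+-] → (0.2355, 0.79, 1.575)–(0.2355, 0.79, 0.365431)  len=1.2096
  (v6,v4,v2) [++-] → (0.2355, -0.183296, -1.575)–(0.2355, 0.79, -1.575)  len=0.9733
  (v2,v7,v6) [-++] → (0.2355, 0.79, 0.365431)–(0.2355, 0.79, -1.575)  len=1.9404

Chained into 1 loop(s):
  loop 1: 8 segments, perimeter = 9.4600
Total perimeter = 9.460

loops=1 perimeter=9.460


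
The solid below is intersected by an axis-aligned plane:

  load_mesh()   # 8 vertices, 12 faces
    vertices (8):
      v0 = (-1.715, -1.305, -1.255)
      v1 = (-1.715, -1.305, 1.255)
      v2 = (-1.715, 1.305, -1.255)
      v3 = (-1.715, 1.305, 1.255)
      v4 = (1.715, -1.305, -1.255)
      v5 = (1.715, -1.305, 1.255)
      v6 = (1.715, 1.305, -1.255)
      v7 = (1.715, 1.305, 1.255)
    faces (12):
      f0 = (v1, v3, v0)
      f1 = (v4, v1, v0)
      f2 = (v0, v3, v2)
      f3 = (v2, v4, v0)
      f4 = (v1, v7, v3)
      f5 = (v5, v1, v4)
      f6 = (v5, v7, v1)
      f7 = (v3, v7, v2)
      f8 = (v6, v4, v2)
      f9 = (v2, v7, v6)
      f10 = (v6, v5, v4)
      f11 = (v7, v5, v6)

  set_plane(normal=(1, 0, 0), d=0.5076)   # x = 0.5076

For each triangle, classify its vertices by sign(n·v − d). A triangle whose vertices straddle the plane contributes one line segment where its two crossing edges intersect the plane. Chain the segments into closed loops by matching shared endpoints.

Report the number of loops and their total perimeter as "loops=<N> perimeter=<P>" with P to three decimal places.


Straddling triangles (8 of 12):
  (v4,v1,v0) [+--] → (0.5076, -1.305, -0.371451)–(0.5076, -1.305, -1.255)  len=0.8835
  (v2,v4,v0) [-+-] → (0.5076, -0.38625, -1.255)–(0.5076, -1.305, -1.255)  len=0.9188
  (v1,v7,v3) [-+-] → (0.5076, 0.38625, 1.255)–(0.5076, 1.305, 1.255)  len=0.9188
  (v5,v1,v4) [+-+] → (0.5076, -1.305, 1.255)–(0.5076, -1.305, -0.371451)  len=1.6265
  (v5,v7,v1) [++-] → (0.5076, 0.38625, 1.255)–(0.5076, -1.305, 1.255)  len=1.6912
  (v3,v7,v2) [-+-] → (0.5076, 1.305, 1.255)–(0.5076, 1.305, 0.371451)  len=0.8835
  (v6,v4,v2) [++-] → (0.5076, -0.38625, -1.255)–(0.5076, 1.305, -1.255)  len=1.6912
  (v2,v7,v6) [-++] → (0.5076, 1.305, 0.371451)–(0.5076, 1.305, -1.255)  len=1.6265

Chained into 1 loop(s):
  loop 1: 8 segments, perimeter = 10.2400
Total perimeter = 10.240

loops=1 perimeter=10.240


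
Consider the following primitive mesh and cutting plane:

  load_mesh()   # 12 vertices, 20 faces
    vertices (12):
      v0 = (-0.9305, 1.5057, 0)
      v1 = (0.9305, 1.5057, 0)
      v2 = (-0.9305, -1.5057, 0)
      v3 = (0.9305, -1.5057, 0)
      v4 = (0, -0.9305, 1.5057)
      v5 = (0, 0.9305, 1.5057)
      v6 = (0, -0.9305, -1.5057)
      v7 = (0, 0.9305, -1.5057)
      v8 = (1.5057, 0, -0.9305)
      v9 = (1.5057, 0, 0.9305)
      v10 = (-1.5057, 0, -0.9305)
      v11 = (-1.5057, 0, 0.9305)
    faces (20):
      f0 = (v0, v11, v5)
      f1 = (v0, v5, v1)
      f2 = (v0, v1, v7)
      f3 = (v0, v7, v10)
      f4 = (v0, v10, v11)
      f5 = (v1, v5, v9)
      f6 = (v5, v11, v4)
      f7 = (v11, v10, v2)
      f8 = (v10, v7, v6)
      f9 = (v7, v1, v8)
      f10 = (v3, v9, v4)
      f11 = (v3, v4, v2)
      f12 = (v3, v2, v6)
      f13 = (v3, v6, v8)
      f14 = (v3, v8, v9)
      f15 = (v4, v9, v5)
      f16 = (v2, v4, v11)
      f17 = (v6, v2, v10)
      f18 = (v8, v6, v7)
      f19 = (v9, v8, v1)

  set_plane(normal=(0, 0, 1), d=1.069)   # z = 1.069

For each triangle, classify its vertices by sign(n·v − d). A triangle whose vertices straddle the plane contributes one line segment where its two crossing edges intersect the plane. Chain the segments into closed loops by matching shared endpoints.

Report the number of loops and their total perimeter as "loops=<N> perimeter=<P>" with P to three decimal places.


Straddling triangles (8 of 20):
  (v0,v11,v5) [--+] → (-1.14315, 0.224051, 1.069)–(-0.269874, 1.09733, 1.069)  len=1.2350
  (v0,v5,v1) [-+-] → (-0.269874, 1.09733, 1.069)–(0.269874, 1.09733, 1.069)  len=0.5397
  (v1,v5,v9) [-+-] → (0.269874, 1.09733, 1.069)–(1.14315, 0.224051, 1.069)  len=1.2350
  (v5,v11,v4) [+-+] → (-1.14315, 0.224051, 1.069)–(-1.14315, -0.224051, 1.069)  len=0.4481
  (v3,v9,v4) [--+] → (1.14315, -0.224051, 1.069)–(0.269874, -1.09733, 1.069)  len=1.2350
  (v3,v4,v2) [-+-] → (0.269874, -1.09733, 1.069)–(-0.269874, -1.09733, 1.069)  len=0.5397
  (v4,v9,v5) [+-+] → (1.14315, -0.224051, 1.069)–(1.14315, 0.224051, 1.069)  len=0.4481
  (v2,v4,v11) [-+-] → (-0.269874, -1.09733, 1.069)–(-1.14315, -0.224051, 1.069)  len=1.2350

Chained into 1 loop(s):
  loop 1: 8 segments, perimeter = 6.9157
Total perimeter = 6.916

loops=1 perimeter=6.916
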